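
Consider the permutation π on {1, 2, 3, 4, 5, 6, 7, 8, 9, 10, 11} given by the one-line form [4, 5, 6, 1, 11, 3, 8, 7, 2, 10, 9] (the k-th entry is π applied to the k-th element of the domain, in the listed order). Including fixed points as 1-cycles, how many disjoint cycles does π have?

5

The cycle decomposition is (1 4)(2 5 11 9)(3 6)(7 8)(10), which has 5 cycles (counting 1-cycles).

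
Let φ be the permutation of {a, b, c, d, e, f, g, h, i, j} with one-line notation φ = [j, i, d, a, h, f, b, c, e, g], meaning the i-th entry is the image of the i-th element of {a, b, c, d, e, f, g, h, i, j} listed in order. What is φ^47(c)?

Tracing c → d → … returns to c after 9 steps, so c lies in a 9-cycle (a, j, g, b, i, e, h, c, d).
Powers repeat with period 9 on this cycle, and 47 mod 9 = 2, so φ^47(c) = φ^2(c).
Stepping 2 places around the cycle: c → d → a.

a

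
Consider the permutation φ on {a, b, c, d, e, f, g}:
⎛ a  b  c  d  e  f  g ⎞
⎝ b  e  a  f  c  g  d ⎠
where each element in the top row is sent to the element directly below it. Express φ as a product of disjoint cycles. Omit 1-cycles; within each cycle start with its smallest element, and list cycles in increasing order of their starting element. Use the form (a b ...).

(a b e c)(d f g)

Start at a and follow images: a → b → e → c → a, giving the cycle (a b e c).
Continuing from each remaining unvisited element yields (a b e c)(d f g).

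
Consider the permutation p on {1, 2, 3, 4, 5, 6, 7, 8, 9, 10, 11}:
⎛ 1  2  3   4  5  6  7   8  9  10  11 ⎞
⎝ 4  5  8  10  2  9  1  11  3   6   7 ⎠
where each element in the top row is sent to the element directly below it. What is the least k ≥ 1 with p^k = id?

18

The disjoint-cycle form of p has cycle lengths 9, 2.
The order of p is the least common multiple of its cycle lengths: lcm(9, 2) = 18.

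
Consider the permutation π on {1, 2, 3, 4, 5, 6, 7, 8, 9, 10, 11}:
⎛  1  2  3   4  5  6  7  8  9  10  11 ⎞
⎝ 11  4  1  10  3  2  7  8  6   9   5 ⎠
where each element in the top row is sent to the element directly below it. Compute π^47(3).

5

Tracing 3 → 1 → … returns to 3 after 4 steps, so 3 lies in a 4-cycle (1, 11, 5, 3).
Since the cycle has length 4, π^47 acts on it the same as π^3 (47 mod 4 = 3).
Stepping 3 places around the cycle: 3 → 1 → 11 → 5.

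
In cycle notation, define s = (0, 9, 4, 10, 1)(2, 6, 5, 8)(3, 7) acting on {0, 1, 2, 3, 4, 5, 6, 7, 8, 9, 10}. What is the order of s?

The cycle type of s is (5, 4, 2).
Since disjoint cycles commute, ord(s) = lcm(5, 4, 2) = 20.

20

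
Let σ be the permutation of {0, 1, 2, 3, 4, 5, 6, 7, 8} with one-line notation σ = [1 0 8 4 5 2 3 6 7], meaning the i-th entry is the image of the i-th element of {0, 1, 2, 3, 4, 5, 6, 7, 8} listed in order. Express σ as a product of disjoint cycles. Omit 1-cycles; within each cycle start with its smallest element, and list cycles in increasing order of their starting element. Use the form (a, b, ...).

(0, 1)(2, 8, 7, 6, 3, 4, 5)

Iterating σ from 0 gives 0 → 1 → 0; that is the 2-cycle (0, 1).
Continuing from each remaining unvisited element yields (0, 1)(2, 8, 7, 6, 3, 4, 5).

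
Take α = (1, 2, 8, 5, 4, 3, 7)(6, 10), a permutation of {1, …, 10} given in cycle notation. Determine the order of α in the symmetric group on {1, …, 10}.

14

The disjoint cycles have lengths 7, 2, 1.
The order is lcm(7, 2) = 14.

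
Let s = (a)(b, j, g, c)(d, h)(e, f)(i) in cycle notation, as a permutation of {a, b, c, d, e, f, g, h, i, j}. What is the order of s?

4

The disjoint cycles have lengths 4, 2, 2, 1, 1.
The order of s is the least common multiple of its cycle lengths: lcm(4, 2, 2) = 4.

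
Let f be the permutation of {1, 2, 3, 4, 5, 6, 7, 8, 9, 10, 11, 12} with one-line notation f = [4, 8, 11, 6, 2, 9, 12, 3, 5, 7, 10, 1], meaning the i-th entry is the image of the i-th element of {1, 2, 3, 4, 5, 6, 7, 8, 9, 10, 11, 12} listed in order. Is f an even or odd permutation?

odd

In disjoint-cycle form the cycle lengths are 12.
A cycle of length ℓ contributes ℓ−1 transpositions, so f is a product of 11 transpositions — odd.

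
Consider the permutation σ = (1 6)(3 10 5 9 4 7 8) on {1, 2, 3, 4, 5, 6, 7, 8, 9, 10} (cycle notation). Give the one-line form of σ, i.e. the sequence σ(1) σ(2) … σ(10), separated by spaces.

Reading each image from the cycles: 1→6, 2→2, 3→10, 4→7, 5→9, 6→1, 7→8, 8→3, 9→4, 10→5.
Listing these in domain order gives 6 2 10 7 9 1 8 3 4 5.

6 2 10 7 9 1 8 3 4 5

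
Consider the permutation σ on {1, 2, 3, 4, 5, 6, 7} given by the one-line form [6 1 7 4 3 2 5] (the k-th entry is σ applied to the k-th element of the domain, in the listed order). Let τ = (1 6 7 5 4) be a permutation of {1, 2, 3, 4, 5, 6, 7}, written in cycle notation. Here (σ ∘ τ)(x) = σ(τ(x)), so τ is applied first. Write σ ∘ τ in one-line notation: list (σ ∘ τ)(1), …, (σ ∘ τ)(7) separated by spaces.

Chase each element through τ then σ: 1 → 6 → 2; 2 → 2 → 1; 3 → 3 → 7; 4 → 1 → 6; 5 → 4 → 4; 6 → 7 → 5; 7 → 5 → 3.
Collecting the images, σ ∘ τ = [2 1 7 6 4 5 3].

2 1 7 6 4 5 3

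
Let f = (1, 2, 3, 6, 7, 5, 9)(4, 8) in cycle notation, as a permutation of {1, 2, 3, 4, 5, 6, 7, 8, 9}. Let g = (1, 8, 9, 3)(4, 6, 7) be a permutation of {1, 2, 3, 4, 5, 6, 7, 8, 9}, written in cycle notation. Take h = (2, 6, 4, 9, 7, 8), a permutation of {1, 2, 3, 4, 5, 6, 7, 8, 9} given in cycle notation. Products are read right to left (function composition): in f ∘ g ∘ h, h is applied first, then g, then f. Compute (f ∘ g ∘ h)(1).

(f ∘ g ∘ h)(1) = f(g(h(1))). h(1) = 1, then g(1) = 8, then f(8) = 4, so the result is 4.

4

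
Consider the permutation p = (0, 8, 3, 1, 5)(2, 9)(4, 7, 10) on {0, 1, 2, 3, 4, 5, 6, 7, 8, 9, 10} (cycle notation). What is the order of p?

30

The cycle type of p is (5, 3, 2, 1).
The order of p is the least common multiple of its cycle lengths: lcm(5, 3, 2) = 30.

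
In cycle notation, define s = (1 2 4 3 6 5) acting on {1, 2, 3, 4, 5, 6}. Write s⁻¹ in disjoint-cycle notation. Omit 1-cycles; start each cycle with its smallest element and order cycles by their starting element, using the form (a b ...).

(1 5 6 3 4 2)

The inverse reverses each cycle.
After reversing and putting each cycle's least element first, s⁻¹ = (1 5 6 3 4 2).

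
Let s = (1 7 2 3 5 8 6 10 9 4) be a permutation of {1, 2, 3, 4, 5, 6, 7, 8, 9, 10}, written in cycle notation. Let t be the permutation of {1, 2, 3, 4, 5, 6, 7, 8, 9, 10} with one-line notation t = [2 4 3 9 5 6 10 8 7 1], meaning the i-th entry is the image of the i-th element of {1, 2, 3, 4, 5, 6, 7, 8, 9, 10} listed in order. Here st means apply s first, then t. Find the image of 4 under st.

2

s(4) = 1, then t(1) = 2; composing gives (st)(4) = 2.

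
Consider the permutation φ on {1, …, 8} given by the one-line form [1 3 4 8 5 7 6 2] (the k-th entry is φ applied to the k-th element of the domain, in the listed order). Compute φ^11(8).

Tracing 8 → 2 → … returns to 8 after 4 steps, so 8 lies in a 4-cycle (2, 3, 4, 8).
Since the cycle has length 4, φ^11 acts on it the same as φ^3 (11 mod 4 = 3).
Advancing 3 steps from 8: 8 → 2 → 3 → 4.

4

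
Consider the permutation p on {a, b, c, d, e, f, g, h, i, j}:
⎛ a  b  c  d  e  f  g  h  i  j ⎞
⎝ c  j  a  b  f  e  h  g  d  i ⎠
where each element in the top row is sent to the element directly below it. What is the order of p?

4

Decomposing into disjoint cycles gives cycle lengths 4, 2, 2, 2.
The order is lcm(4, 2, 2, 2) = 4.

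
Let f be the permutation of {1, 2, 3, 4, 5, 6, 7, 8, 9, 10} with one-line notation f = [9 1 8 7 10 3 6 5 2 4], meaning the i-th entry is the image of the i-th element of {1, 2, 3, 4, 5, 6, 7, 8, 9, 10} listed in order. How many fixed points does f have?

0

No element satisfies f(x) = x, so there are 0 fixed points.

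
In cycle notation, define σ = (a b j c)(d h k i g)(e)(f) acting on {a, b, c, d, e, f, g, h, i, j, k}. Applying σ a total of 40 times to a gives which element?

a lies in the 4-cycle (a b j c).
Powers repeat with period 4 on this cycle, and 40 mod 4 = 0, so σ^40(a) = σ^0(a).
So σ^40(a) = a.

a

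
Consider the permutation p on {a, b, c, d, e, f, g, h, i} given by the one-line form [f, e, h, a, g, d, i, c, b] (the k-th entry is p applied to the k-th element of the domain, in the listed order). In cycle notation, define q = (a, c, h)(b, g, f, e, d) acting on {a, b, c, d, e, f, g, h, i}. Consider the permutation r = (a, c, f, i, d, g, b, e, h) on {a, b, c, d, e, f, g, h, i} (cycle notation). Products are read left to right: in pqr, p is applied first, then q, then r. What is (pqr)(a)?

h

Chase a: p(a) = f; q(f) = e; r(e) = h. Hence (pqr)(a) = h.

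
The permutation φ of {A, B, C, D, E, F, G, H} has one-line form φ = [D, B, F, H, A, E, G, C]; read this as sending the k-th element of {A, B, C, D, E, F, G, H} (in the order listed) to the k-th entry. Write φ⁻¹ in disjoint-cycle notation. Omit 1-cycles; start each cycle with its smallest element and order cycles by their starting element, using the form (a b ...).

The cycle decomposition of φ is (A D H C F E).
Reversing each cycle (and rotating so the smallest element leads) gives φ⁻¹ = (A E F C H D).

(A E F C H D)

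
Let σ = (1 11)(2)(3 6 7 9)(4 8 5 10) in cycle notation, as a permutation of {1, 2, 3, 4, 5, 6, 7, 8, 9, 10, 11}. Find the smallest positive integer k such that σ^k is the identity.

4

The cycle type of σ is (4, 4, 2, 1).
Since disjoint cycles commute, ord(σ) = lcm(4, 4, 2) = 4.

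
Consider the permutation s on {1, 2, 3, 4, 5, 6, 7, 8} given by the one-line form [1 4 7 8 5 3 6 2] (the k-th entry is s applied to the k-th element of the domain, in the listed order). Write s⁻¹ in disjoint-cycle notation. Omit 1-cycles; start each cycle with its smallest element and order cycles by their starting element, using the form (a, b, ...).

(2, 8, 4)(3, 6, 7)

First write s in disjoint cycles: (2, 4, 8)(3, 7, 6).
Reversing each cycle (and rotating so the smallest element leads) gives s⁻¹ = (2, 8, 4)(3, 6, 7).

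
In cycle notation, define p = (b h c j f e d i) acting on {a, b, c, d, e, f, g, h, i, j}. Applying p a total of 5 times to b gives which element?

b lies in the 8-cycle (b h c j f e d i).
Stepping 5 places around the cycle: b → h → c → j → f → e.

e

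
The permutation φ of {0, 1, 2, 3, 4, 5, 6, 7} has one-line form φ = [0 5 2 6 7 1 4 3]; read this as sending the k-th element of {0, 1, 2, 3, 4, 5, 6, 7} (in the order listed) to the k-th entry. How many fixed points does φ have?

2

The fixed points (elements with φ(x) = x) are {0, 2}, so there are 2.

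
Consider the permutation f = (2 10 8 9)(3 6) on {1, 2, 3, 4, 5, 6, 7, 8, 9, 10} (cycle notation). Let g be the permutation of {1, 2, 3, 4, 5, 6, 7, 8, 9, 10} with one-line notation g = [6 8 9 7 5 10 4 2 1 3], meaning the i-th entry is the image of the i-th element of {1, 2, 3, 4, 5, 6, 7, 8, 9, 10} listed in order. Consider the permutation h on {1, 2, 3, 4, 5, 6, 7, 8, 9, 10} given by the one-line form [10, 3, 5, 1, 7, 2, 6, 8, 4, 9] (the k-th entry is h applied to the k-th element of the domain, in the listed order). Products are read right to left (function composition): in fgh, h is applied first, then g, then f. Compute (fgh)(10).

1

Chase 10: h(10) = 9; g(9) = 1; f(1) = 1. Hence (fgh)(10) = 1.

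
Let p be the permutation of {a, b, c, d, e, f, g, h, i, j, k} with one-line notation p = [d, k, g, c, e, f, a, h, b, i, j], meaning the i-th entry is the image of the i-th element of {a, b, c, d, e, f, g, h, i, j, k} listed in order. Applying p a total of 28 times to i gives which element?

Tracing i → b → … returns to i after 4 steps, so i lies in a 4-cycle (b k j i).
Powers repeat with period 4 on this cycle, and 28 mod 4 = 0, so p^28(i) = p^0(i).
So p^28(i) = i.

i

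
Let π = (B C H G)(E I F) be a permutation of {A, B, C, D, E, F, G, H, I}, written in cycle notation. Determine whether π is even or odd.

The cycle lengths are 4, 3, 1, 1.
A cycle is odd iff its length is even; π has 1 even-length cycle, so sgn(π) = (−1)^1 and π is odd.

odd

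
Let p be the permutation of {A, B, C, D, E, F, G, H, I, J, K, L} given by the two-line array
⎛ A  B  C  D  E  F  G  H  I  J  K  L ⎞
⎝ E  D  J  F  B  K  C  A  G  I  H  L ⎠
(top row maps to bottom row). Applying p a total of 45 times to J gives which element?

Tracing J → I → … returns to J after 4 steps, so J lies in a 4-cycle (C J I G).
Powers repeat with period 4 on this cycle, and 45 mod 4 = 1, so p^45(J) = p^1(J).
Advancing 1 step from J: J → I.

I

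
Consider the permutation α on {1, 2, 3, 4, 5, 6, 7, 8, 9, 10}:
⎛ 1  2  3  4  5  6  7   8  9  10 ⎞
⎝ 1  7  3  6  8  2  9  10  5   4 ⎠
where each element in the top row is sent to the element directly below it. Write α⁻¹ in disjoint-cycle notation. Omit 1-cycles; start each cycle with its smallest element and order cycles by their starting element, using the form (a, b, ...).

The cycle decomposition of α is (2, 7, 9, 5, 8, 10, 4, 6).
Reversing each cycle (and rotating so the smallest element leads) gives α⁻¹ = (2, 6, 4, 10, 8, 5, 9, 7).

(2, 6, 4, 10, 8, 5, 9, 7)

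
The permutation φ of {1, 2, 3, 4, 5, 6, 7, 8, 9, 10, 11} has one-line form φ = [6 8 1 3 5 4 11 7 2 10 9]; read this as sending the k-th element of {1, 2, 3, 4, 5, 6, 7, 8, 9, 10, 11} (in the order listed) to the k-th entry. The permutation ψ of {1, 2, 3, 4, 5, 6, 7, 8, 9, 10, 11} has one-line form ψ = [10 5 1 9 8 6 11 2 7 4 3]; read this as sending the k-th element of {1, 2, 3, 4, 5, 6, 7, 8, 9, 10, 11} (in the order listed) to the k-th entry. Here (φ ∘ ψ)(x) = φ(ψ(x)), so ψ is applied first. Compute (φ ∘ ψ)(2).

5

ψ(2) = 5, then φ(5) = 5; composing gives (φ ∘ ψ)(2) = 5.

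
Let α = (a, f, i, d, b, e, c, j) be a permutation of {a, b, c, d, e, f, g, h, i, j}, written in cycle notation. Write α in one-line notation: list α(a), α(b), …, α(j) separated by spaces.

Reading each image from the cycles: a↦f, b↦e, c↦j, d↦b, e↦c, f↦i, g↦g, h↦h, i↦d, j↦a.
Listing these in domain order gives f e j b c i g h d a.

f e j b c i g h d a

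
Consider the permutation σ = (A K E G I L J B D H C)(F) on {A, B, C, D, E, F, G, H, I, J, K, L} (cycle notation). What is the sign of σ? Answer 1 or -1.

1

The cycle lengths are 11, 1.
A cycle of length ℓ contributes ℓ−1 transpositions, so σ is a product of 10 transpositions — even.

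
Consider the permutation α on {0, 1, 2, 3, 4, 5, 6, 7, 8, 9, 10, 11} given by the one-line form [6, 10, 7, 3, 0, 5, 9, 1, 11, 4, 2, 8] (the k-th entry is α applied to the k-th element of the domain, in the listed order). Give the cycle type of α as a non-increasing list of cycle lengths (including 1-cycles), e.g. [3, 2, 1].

The disjoint cycles are (0, 6, 9, 4)(1, 10, 2, 7)(3)(5)(8, 11), with lengths 4, 4, 2, 1, 1 in non-increasing order.

[4, 4, 2, 1, 1]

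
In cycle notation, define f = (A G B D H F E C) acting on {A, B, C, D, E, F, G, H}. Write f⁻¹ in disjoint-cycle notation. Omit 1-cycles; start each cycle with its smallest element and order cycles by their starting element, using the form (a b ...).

The inverse reverses each cycle.
After reversing and putting each cycle's least element first, f⁻¹ = (A C E F H D B G).

(A C E F H D B G)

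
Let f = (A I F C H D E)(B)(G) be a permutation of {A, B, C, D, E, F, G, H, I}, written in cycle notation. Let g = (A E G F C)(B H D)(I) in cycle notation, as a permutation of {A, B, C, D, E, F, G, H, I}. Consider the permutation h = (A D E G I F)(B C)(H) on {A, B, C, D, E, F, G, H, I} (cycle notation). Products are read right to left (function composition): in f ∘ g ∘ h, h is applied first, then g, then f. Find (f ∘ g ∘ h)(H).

Apply the permutations in order: h(H) = H, then g(H) = D, then f(D) = E. So (f ∘ g ∘ h)(H) = E.

E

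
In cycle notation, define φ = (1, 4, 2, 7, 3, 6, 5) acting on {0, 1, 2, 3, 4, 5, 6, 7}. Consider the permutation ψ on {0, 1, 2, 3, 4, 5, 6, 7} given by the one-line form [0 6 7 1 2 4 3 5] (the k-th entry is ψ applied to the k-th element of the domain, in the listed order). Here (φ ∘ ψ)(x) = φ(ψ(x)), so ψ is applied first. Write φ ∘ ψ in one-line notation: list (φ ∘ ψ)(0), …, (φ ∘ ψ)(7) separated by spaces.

0 5 3 4 7 2 6 1

Chase each element through ψ then φ: 0 → 0 → 0; 1 → 6 → 5; 2 → 7 → 3; 3 → 1 → 4; 4 → 2 → 7; 5 → 4 → 2; 6 → 3 → 6; 7 → 5 → 1.
Collecting the images, φ ∘ ψ = [0 5 3 4 7 2 6 1].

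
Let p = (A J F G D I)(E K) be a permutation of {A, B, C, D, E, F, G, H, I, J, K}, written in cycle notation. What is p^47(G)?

F

G lies in the 6-cycle (A J F G D I).
On a 6-cycle, p^6 is the identity, so p^47 = p^5 there (47 ≡ 5 mod 6).
Stepping 5 places around the cycle: G → D → I → A → J → F.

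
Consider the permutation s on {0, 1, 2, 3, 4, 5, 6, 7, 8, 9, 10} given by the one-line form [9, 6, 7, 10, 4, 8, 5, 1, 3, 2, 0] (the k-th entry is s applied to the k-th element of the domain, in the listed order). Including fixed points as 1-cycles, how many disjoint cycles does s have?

2

The cycle decomposition is (0, 9, 2, 7, 1, 6, 5, 8, 3, 10)(4), which has 2 cycles (counting 1-cycles).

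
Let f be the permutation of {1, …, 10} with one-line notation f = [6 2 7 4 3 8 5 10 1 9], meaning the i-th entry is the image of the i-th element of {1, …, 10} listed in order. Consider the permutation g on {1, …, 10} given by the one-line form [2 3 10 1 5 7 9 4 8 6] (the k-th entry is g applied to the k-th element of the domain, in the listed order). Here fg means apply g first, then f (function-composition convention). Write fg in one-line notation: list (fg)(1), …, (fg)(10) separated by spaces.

(fg)(x) = f(g(x)). Computing each image: f(g(1)) = f(2) = 2, f(g(2)) = f(3) = 7, f(g(3)) = f(10) = 9, f(g(4)) = f(1) = 6, f(g(5)) = f(5) = 3, f(g(6)) = f(7) = 5, f(g(7)) = f(9) = 1, f(g(8)) = f(4) = 4, f(g(9)) = f(8) = 10, f(g(10)) = f(6) = 8.
Hence fg = [2 7 9 6 3 5 1 4 10 8].

2 7 9 6 3 5 1 4 10 8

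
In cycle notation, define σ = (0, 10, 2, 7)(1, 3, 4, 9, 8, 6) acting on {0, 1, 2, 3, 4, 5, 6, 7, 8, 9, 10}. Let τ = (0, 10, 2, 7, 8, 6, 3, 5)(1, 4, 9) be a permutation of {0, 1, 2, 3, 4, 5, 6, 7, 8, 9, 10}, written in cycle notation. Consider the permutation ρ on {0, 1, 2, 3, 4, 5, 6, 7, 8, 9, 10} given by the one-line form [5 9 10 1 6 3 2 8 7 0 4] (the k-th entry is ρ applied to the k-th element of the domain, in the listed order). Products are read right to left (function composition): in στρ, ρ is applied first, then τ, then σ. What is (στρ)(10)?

8

Apply the permutations in order: ρ(10) = 4, then τ(4) = 9, then σ(9) = 8. So (στρ)(10) = 8.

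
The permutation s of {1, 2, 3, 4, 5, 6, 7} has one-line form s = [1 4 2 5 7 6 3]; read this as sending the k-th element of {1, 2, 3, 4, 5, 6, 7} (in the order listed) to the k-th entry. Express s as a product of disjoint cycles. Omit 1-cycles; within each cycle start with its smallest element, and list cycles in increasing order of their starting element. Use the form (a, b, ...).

From 2: 2 → 4 → 5 → 7 → 3 → 2, closing the cycle (2, 4, 5, 7, 3).
Repeating from the next unused element and collecting all non-trivial cycles gives (2, 4, 5, 7, 3).

(2, 4, 5, 7, 3)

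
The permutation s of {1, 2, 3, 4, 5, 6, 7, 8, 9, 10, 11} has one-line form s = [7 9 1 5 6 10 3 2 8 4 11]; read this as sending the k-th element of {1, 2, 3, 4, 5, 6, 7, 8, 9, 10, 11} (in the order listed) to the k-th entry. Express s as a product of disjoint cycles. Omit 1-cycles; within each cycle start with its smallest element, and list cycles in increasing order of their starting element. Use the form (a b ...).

(1 7 3)(2 9 8)(4 5 6 10)

From 1: 1 → 7 → 3 → 1, closing the cycle (1 7 3).
Repeating from the next unused element and collecting all non-trivial cycles gives (1 7 3)(2 9 8)(4 5 6 10).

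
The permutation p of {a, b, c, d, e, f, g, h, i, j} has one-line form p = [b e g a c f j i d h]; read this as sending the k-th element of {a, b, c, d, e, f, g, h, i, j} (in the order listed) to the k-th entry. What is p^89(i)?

Tracing i → d → … returns to i after 9 steps, so i lies in a 9-cycle (a, b, e, c, g, j, h, i, d).
Since the cycle has length 9, p^89 acts on it the same as p^8 (89 mod 9 = 8).
Stepping 8 places around the cycle: i → d → a → b → e → c → g → j → h.

h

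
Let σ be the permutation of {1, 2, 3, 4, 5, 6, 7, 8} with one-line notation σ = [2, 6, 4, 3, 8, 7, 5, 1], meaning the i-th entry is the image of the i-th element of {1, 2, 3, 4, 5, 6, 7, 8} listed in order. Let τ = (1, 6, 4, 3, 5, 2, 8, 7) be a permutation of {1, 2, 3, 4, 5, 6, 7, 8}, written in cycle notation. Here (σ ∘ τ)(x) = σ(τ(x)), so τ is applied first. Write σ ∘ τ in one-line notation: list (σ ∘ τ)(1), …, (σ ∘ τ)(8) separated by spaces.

7 1 8 4 6 3 2 5

(σ ∘ τ)(x) = σ(τ(x)). Computing each image: σ(τ(1)) = σ(6) = 7, σ(τ(2)) = σ(8) = 1, σ(τ(3)) = σ(5) = 8, σ(τ(4)) = σ(3) = 4, σ(τ(5)) = σ(2) = 6, σ(τ(6)) = σ(4) = 3, σ(τ(7)) = σ(1) = 2, σ(τ(8)) = σ(7) = 5.
Hence σ ∘ τ = [7 1 8 4 6 3 2 5].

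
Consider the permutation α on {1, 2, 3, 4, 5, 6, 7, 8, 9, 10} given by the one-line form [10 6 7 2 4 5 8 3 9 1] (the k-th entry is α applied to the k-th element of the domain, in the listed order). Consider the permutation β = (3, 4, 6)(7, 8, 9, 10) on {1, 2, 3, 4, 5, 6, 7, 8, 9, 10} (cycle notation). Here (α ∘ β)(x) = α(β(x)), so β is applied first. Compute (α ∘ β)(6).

First apply β: β(6) = 3, then α(3) = 7. Thus (α ∘ β)(6) = 7.

7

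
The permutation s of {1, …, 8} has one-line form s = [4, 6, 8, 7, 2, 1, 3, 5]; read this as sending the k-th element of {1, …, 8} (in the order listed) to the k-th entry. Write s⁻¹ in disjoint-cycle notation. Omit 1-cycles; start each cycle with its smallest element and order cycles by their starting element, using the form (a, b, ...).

The cycle decomposition of s is (1, 4, 7, 3, 8, 5, 2, 6).
Reversing each cycle (and rotating so the smallest element leads) gives s⁻¹ = (1, 6, 2, 5, 8, 3, 7, 4).

(1, 6, 2, 5, 8, 3, 7, 4)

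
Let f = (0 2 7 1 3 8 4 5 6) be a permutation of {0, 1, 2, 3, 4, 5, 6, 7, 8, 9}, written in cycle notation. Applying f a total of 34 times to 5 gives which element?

5 lies in the 9-cycle (0 2 7 1 3 8 4 5 6).
Since the cycle has length 9, f^34 acts on it the same as f^7 (34 mod 9 = 7).
Advancing 7 steps from 5: 5 → 6 → 0 → 2 → 7 → 1 → 3 → 8.

8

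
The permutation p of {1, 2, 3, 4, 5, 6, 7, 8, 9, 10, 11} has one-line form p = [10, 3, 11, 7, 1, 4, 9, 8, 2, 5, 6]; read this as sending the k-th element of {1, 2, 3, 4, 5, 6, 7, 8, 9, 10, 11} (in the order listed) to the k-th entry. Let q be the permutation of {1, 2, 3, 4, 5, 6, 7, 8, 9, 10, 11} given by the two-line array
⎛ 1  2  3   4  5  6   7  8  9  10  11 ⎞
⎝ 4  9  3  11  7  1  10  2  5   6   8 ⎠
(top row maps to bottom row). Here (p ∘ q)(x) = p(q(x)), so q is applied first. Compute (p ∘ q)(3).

11

(p ∘ q)(3) = p(q(3)). q(3) = 3, then p(3) = 11. So (p ∘ q)(3) = 11.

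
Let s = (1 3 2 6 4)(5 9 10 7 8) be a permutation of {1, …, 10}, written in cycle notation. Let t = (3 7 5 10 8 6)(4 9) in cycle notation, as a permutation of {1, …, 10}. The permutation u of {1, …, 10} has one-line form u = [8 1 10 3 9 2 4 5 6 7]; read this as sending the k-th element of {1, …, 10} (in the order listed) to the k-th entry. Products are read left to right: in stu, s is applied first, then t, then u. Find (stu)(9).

5

Chase 9: s(9) = 10; t(10) = 8; u(8) = 5. Hence (stu)(9) = 5.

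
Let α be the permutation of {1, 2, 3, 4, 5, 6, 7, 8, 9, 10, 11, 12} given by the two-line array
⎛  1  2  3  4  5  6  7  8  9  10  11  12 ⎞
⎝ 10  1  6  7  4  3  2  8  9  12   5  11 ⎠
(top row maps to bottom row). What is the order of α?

The disjoint-cycle form of α has cycle lengths 8, 2, 1, 1.
The order is lcm(8, 2) = 8.

8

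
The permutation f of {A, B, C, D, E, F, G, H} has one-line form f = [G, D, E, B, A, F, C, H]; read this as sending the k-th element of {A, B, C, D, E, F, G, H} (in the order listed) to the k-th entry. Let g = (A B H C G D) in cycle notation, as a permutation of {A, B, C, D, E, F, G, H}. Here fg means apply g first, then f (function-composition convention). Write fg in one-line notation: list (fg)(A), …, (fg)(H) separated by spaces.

D H C G A F B E

(fg)(x) = f(g(x)). Computing each image: f(g(A)) = f(B) = D, f(g(B)) = f(H) = H, f(g(C)) = f(G) = C, f(g(D)) = f(A) = G, f(g(E)) = f(E) = A, f(g(F)) = f(F) = F, f(g(G)) = f(D) = B, f(g(H)) = f(C) = E.
Hence fg = [D H C G A F B E].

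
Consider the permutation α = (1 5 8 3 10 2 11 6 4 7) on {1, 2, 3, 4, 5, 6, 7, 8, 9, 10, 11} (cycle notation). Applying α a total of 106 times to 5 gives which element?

6

5 lies in the 10-cycle (1 5 8 3 10 2 11 6 4 7).
On a 10-cycle, α^10 is the identity, so α^106 = α^6 there (106 ≡ 6 mod 10).
Stepping 6 places around the cycle: 5 → 8 → 3 → 10 → 2 → 11 → 6.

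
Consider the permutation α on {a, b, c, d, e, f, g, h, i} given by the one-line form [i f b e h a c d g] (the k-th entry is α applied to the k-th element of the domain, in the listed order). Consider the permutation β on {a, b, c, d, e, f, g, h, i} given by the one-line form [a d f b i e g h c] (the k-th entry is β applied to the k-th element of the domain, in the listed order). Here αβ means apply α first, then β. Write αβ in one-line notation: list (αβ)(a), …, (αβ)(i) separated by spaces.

c e d i h a f b g

(αβ)(x) = β(α(x)). Computing each image: β(α(a)) = β(i) = c, β(α(b)) = β(f) = e, β(α(c)) = β(b) = d, β(α(d)) = β(e) = i, β(α(e)) = β(h) = h, β(α(f)) = β(a) = a, β(α(g)) = β(c) = f, β(α(h)) = β(d) = b, β(α(i)) = β(g) = g.
Hence αβ = [c e d i h a f b g].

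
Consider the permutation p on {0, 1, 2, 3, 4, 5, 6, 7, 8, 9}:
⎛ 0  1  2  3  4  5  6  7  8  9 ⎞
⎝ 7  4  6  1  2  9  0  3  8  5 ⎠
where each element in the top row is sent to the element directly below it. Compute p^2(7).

1

Tracing 7 → 3 → … returns to 7 after 7 steps, so 7 lies in a 7-cycle (0, 7, 3, 1, 4, 2, 6).
Stepping 2 places around the cycle: 7 → 3 → 1.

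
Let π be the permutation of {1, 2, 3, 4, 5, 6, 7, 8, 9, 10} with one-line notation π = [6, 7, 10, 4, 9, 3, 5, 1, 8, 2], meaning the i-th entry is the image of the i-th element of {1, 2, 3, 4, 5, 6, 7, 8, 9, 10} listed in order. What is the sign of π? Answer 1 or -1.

1

In disjoint-cycle form the cycle lengths are 9, 1.
A cycle of length ℓ contributes ℓ−1 transpositions, so π is a product of 8 transpositions — even.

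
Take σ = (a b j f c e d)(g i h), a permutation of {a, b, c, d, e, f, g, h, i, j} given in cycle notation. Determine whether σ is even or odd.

even

The cycle lengths are 7, 3.
A cycle is odd iff its length is even; σ has 0 even-length cycles, so sgn(σ) = (−1)^0 and σ is even.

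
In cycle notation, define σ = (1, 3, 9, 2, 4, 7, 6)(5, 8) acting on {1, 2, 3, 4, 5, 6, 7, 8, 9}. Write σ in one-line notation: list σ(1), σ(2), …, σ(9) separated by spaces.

3 4 9 7 8 1 6 5 2

Image by image: 1→3, 2→4, 3→9, 4→7, 5→8, 6→1, 7→6, 8→5, 9→2.
Listing these in domain order gives 3 4 9 7 8 1 6 5 2.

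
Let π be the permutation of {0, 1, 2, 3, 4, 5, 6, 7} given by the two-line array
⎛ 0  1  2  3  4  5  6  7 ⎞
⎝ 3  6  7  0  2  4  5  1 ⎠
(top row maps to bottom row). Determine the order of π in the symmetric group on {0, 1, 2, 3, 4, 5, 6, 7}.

The disjoint-cycle form of π has cycle lengths 6, 2.
Since disjoint cycles commute, ord(π) = lcm(6, 2) = 6.

6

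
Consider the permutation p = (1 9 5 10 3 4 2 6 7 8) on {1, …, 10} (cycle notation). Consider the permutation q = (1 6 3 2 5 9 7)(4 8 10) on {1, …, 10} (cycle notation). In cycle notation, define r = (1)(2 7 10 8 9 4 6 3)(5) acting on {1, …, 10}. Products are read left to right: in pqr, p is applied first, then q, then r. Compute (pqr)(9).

4

Apply the permutations in order: p(9) = 5, then q(5) = 9, then r(9) = 4. So (pqr)(9) = 4.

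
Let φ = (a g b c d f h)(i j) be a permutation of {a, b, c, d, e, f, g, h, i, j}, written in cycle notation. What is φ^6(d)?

c

d lies in the 7-cycle (a g b c d f h).
Advancing 6 steps from d: d → f → h → a → g → b → c.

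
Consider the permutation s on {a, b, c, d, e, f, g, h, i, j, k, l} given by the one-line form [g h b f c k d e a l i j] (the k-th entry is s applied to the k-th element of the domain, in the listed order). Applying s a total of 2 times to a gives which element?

Tracing a → g → … returns to a after 6 steps, so a lies in a 6-cycle (a g d f k i).
Stepping 2 places around the cycle: a → g → d.

d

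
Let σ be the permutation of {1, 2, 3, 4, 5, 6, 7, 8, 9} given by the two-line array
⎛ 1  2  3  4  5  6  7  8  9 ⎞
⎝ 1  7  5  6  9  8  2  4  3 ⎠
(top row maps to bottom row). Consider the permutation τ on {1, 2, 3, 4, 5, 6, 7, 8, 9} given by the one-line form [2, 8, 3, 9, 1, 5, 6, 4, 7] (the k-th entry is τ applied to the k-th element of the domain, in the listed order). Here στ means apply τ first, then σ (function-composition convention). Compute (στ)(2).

(στ)(2) = σ(τ(2)). τ(2) = 8, then σ(8) = 4. So (στ)(2) = 4.

4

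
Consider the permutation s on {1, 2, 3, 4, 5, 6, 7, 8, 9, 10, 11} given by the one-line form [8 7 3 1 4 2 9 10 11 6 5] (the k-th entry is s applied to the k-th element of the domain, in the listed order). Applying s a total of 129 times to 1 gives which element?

4

Tracing 1 → 8 → … returns to 1 after 10 steps, so 1 lies in a 10-cycle (1, 8, 10, 6, 2, 7, 9, 11, 5, 4).
Since the cycle has length 10, s^129 acts on it the same as s^9 (129 mod 10 = 9).
Advancing 9 steps from 1: 1 → 8 → 10 → 6 → 2 → 7 → 9 → 11 → 5 → 4.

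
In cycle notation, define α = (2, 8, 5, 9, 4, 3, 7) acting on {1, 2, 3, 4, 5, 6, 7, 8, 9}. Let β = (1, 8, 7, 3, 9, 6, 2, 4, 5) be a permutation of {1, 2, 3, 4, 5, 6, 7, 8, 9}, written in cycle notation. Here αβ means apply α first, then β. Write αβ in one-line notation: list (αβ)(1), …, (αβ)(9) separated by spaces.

Chase each element through α then β: 1 → 1 → 8; 2 → 8 → 7; 3 → 7 → 3; 4 → 3 → 9; 5 → 9 → 6; 6 → 6 → 2; 7 → 2 → 4; 8 → 5 → 1; 9 → 4 → 5.
So αβ in one-line form is 8 7 3 9 6 2 4 1 5.

8 7 3 9 6 2 4 1 5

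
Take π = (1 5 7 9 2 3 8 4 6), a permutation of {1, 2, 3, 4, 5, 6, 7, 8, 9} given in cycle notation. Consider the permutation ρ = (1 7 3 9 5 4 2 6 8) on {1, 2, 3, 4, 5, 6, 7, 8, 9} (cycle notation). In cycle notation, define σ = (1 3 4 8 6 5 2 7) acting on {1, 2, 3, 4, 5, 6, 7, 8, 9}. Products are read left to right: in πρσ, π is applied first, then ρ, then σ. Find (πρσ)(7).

Chase 7: π(7) = 9; ρ(9) = 5; σ(5) = 2. Hence (πρσ)(7) = 2.

2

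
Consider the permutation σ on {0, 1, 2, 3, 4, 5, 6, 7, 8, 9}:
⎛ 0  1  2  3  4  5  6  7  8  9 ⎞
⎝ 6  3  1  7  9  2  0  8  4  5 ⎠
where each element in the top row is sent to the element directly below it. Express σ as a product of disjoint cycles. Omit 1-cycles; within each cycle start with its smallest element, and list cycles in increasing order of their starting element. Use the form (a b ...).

(0 6)(1 3 7 8 4 9 5 2)

Start at 0 and follow images: 0 → 6 → 0, giving the cycle (0 6).
Continuing from each remaining unvisited element yields (0 6)(1 3 7 8 4 9 5 2).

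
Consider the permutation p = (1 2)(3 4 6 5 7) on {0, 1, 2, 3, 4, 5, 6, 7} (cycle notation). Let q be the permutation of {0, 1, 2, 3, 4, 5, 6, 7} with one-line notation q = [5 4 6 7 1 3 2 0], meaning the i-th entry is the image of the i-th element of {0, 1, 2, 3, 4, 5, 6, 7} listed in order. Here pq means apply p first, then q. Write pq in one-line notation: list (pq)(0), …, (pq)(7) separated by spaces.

5 6 4 1 2 0 3 7

(pq)(x) = q(p(x)). Computing each image: q(p(0)) = q(0) = 5, q(p(1)) = q(2) = 6, q(p(2)) = q(1) = 4, q(p(3)) = q(4) = 1, q(p(4)) = q(6) = 2, q(p(5)) = q(7) = 0, q(p(6)) = q(5) = 3, q(p(7)) = q(3) = 7.
Hence pq = [5 6 4 1 2 0 3 7].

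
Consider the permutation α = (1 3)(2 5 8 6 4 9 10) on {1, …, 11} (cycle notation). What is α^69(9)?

4

9 lies in the 7-cycle (2 5 8 6 4 9 10).
On a 7-cycle, α^7 is the identity, so α^69 = α^6 there (69 ≡ 6 mod 7).
Advancing 6 steps from 9: 9 → 10 → 2 → 5 → 8 → 6 → 4.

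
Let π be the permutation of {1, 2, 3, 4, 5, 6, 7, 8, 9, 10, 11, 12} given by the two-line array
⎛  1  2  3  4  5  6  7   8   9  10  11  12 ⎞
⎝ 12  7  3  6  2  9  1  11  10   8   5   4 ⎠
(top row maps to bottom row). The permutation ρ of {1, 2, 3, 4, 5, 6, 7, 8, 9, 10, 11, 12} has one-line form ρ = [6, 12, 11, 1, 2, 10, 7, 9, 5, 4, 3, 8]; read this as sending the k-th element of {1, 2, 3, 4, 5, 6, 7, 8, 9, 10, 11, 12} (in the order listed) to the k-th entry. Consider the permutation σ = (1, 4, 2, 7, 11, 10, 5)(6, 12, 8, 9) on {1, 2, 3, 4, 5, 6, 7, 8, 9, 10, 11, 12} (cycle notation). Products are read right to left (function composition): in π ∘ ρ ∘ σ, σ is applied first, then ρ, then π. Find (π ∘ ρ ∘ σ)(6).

11

Apply the permutations in order: σ(6) = 12, then ρ(12) = 8, then π(8) = 11. So (π ∘ ρ ∘ σ)(6) = 11.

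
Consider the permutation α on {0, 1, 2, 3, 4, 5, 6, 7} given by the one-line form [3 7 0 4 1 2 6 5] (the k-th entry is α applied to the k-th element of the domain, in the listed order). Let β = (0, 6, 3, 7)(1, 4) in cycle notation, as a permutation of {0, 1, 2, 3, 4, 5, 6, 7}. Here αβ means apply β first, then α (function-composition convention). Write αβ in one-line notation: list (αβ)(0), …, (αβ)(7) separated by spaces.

6 1 0 5 7 2 4 3

(αβ)(x) = α(β(x)). Computing each image: α(β(0)) = α(6) = 6, α(β(1)) = α(4) = 1, α(β(2)) = α(2) = 0, α(β(3)) = α(7) = 5, α(β(4)) = α(1) = 7, α(β(5)) = α(5) = 2, α(β(6)) = α(3) = 4, α(β(7)) = α(0) = 3.
Hence αβ = [6 1 0 5 7 2 4 3].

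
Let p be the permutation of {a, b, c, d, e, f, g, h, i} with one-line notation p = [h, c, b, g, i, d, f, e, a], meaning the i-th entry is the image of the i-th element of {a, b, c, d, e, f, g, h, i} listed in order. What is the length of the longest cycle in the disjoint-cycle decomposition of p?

4

Decomposing into disjoint cycles gives (a, h, e, i)(b, c)(d, g, f); the longest has length 4.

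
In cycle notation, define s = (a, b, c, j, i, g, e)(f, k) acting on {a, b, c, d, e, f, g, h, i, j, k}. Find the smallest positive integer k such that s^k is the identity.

14

The cycle type of s is (7, 2, 1, 1).
Since disjoint cycles commute, ord(s) = lcm(7, 2) = 14.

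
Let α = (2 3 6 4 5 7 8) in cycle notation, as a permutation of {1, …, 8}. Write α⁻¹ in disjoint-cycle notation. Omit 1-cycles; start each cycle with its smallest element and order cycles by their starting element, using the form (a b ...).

(2 8 7 5 4 6 3)

If α sends a → b within a cycle, α⁻¹ sends b → a; equivalently, reverse each cycle.
After reversing and putting each cycle's least element first, α⁻¹ = (2 8 7 5 4 6 3).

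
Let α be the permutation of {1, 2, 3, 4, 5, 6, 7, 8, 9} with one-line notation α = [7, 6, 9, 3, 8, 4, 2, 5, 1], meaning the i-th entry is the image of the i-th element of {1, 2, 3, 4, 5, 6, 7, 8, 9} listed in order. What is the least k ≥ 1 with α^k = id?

Writing α as disjoint cycles, the cycle lengths are 7, 2.
Since disjoint cycles commute, ord(α) = lcm(7, 2) = 14.

14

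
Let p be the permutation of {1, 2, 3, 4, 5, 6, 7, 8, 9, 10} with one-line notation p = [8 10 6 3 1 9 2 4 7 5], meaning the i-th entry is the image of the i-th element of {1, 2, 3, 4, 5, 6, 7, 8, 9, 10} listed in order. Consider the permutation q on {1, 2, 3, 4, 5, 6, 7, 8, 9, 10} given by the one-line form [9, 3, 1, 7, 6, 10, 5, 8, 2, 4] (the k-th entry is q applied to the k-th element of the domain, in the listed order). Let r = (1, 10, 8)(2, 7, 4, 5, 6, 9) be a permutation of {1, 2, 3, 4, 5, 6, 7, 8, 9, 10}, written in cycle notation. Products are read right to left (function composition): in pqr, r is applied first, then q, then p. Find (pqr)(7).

2

Chase 7: r(7) = 4; q(4) = 7; p(7) = 2. Hence (pqr)(7) = 2.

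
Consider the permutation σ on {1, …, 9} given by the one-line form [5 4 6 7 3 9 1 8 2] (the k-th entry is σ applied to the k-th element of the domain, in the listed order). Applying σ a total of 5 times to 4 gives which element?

6

Tracing 4 → 7 → … returns to 4 after 8 steps, so 4 lies in an 8-cycle (1 5 3 6 9 2 4 7).
Advancing 5 steps from 4: 4 → 7 → 1 → 5 → 3 → 6.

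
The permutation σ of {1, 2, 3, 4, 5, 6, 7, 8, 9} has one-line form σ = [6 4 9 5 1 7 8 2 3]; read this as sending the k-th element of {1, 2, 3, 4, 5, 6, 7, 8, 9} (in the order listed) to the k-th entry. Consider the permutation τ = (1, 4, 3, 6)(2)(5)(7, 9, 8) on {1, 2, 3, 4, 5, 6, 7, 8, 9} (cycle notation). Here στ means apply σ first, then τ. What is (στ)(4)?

First apply σ: σ(4) = 5, then τ(5) = 5. Thus (στ)(4) = 5.

5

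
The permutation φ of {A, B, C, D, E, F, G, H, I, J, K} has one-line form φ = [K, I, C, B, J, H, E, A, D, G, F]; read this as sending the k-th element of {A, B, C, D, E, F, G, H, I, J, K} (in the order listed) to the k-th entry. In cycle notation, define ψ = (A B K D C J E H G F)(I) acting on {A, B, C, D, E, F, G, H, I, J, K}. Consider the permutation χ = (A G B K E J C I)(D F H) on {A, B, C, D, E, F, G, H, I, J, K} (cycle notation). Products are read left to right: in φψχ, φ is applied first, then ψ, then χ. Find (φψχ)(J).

(φψχ)(J) = χ(ψ(φ(J))). φ(J) = G, then ψ(G) = F, then χ(F) = H, so the result is H.

H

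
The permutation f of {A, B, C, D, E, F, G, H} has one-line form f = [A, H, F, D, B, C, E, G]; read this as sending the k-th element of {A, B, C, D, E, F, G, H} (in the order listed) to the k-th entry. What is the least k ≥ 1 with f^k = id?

The disjoint-cycle form of f has cycle lengths 4, 2, 1, 1.
Since disjoint cycles commute, ord(f) = lcm(4, 2) = 4.

4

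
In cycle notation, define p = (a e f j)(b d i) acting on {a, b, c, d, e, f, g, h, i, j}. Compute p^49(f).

f lies in the 4-cycle (a e f j).
On a 4-cycle, p^4 is the identity, so p^49 = p^1 there (49 ≡ 1 mod 4).
Stepping 1 place around the cycle: f → j.

j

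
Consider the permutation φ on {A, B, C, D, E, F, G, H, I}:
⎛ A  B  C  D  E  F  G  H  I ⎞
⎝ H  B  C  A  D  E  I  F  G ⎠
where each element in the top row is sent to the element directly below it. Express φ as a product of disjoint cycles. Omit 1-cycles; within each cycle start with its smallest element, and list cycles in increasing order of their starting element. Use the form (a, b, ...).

Start at A and follow images: A → H → F → E → D → A, giving the cycle (A, H, F, E, D).
Repeating from the next unused element and collecting all non-trivial cycles gives (A, H, F, E, D)(G, I).

(A, H, F, E, D)(G, I)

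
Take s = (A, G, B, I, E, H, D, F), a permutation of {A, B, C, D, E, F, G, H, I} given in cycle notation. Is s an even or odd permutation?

The cycle lengths are 8, 1.
A cycle of length ℓ contributes ℓ−1 transpositions, so s is a product of 7 transpositions — odd.

odd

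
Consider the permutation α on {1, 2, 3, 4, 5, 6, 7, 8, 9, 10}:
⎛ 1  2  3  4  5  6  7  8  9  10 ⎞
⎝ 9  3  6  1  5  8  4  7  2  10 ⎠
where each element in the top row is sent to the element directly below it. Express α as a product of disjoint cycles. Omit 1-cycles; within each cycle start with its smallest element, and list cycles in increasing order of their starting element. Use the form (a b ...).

(1 9 2 3 6 8 7 4)

Start at 1 and follow images: 1 → 9 → 2 → 3 → 6 → 8 → 7 → 4 → 1, giving the cycle (1 9 2 3 6 8 7 4).
Repeating from the next unused element and collecting all non-trivial cycles gives (1 9 2 3 6 8 7 4).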